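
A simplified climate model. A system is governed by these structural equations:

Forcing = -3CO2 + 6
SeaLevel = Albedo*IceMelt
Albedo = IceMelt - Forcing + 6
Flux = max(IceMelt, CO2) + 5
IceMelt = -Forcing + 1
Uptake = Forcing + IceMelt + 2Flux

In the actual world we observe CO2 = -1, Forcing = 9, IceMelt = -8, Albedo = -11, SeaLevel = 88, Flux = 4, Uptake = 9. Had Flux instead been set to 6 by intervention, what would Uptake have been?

13

Intervening sets Flux = 6 and removes its equation (Flux = max(IceMelt, CO2) + 5).
Forcing = -3CO2 + 6  [with CO2=-1]  = 9
IceMelt = -Forcing + 1  [with Forcing=9]  = -8
Uptake = Forcing + IceMelt + 2Flux  [with Forcing=9, IceMelt=-8, Flux=6]  = 13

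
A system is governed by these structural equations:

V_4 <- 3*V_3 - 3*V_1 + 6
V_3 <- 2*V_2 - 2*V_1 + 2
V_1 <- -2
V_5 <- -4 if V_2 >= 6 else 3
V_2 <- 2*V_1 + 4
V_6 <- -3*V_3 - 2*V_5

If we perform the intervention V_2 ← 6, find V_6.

-46

Under do(V_2=6), the mechanism V_2 <- 2*V_1 + 4 is discarded; V_2 is fixed at 6.
V_3 = 2*V_2 - 2*V_1 + 2  [with V_2=6, V_1=-2]  = 18
V_5 = -4 if V_2 >= 6 else 3  [with V_2=6]  = -4
V_6 = -3*V_3 - 2*V_5  [with V_3=18, V_5=-4]  = -46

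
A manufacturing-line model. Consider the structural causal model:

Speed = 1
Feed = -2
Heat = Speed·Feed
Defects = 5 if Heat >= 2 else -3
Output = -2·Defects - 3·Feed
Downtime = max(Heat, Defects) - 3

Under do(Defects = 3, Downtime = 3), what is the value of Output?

Setting Defects = 3, Downtime = 3 by intervention discards those variables' equations.
Output = -2·Defects - 3·Feed  [with Defects=3, Feed=-2]  = 0

0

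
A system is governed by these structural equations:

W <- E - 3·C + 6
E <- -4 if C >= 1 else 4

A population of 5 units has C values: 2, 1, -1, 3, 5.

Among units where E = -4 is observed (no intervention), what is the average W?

-6.25

Conditioning on E=-4 selects the 4 unit(s) with C ∈ {2, 1, 3, 5}. Their W values: -4, -1, -7, -13. Mean = -6.25.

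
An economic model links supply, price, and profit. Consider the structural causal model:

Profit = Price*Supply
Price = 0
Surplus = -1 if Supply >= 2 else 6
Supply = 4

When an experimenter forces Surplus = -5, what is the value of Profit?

0

Under do(Surplus=-5), the mechanism Surplus = -1 if Supply >= 2 else 6 is discarded; Surplus is fixed at -5.
Since Profit is not a descendant of the intervened variable, it is unaffected.
Profit = Price*Supply  [with Price=0, Supply=4]  = 0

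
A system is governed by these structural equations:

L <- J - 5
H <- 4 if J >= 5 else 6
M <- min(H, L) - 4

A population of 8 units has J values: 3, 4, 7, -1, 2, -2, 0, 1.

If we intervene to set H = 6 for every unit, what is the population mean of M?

The intervention sets H=6 in all 8 units regardless of J. Recomputing M per unit gives -6, -5, -2, -10, -7, -11, -9, -8; average -7.25.

-7.25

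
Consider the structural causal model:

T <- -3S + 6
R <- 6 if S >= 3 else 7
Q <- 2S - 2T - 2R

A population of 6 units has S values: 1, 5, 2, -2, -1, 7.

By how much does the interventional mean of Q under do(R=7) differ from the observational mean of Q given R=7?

16

Under do(R=7), R's equation is replaced by R=7 for every unit. Per-unit Q: -18, 14, -10, -42, -34, 30. Mean = -10.
Conditioning on R=7 selects the 4 unit(s) with S ∈ {1, 2, -2, -1}. Their Q values: -18, -10, -42, -34. Mean = -26.
Difference = -10 − (-26) = 16.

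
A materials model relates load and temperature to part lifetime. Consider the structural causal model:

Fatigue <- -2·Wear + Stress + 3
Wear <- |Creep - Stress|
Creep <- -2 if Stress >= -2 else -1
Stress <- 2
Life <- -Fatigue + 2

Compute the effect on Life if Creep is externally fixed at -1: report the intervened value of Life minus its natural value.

-2

do(Creep=-1) replaces the equation Creep <- -2 if Stress >= -2 else -1 with the constant Creep = -1.
Wear = |Creep - Stress|  [with Creep=-1, Stress=2]  = 3
Fatigue = -2·Wear + Stress + 3  [with Wear=3, Stress=2]  = -1
Life = -Fatigue + 2  [with Fatigue=-1]  = 3
Without intervention: Creep = -2 if Stress >= -2 else -1  [with Stress=2]  = -2; Wear = |Creep - Stress|  [with Creep=-2, Stress=2]  = 4; Fatigue = -2·Wear + Stress + 3  [with Wear=4, Stress=2]  = -3; Life = -Fatigue + 2  [with Fatigue=-3]  = 5.
Change = 3 − 5 = -2.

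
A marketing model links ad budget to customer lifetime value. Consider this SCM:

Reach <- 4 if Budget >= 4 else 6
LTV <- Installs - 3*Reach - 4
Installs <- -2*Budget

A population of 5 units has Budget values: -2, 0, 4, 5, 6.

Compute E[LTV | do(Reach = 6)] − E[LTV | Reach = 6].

-7.2

do(Reach=6) breaks Reach's dependence on Budget. With Reach=6 fixed, LTV across the units is -18, -22, -30, -32, -34, mean -27.2.
E[LTV|Reach=6] averages over only the 2 units with Reach=6 (Budget = -2, 0): LTV = -18, -22, mean -20.
Difference = -27.2 − (-20) = -7.2.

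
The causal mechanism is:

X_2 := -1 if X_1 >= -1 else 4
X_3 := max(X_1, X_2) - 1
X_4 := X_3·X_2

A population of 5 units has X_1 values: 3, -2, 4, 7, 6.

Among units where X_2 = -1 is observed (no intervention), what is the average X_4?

Conditioning on X_2=-1 selects the 4 unit(s) with X_1 ∈ {3, 4, 7, 6}. Their X_4 values: -2, -3, -6, -5. Mean = -4.

-4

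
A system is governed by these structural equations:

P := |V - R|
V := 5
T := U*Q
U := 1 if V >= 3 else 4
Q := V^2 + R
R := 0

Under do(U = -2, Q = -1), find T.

2

Setting U = -2, Q = -1 by intervention discards those variables' equations.
T = U*Q  [with U=-2, Q=-1]  = 2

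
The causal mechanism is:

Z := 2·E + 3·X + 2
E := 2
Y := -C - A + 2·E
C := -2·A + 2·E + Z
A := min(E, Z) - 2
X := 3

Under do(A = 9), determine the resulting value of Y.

-6

Under do(A=9), the mechanism A := min(E, Z) - 2 is discarded; A is fixed at 9.
Z = 2·E + 3·X + 2  [with E=2, X=3]  = 15
C = -2·A + 2·E + Z  [with A=9, E=2, Z=15]  = 1
Y = -C - A + 2·E  [with C=1, A=9, E=2]  = -6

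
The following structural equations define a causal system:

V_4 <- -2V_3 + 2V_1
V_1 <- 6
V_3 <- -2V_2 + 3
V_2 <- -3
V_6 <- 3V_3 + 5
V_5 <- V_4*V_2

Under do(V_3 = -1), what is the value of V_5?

-42

do(V_3=-1) replaces the equation V_3 <- -2V_2 + 3 with the constant V_3 = -1.
V_4 = -2V_3 + 2V_1  [with V_3=-1, V_1=6]  = 14
V_5 = V_4*V_2  [with V_4=14, V_2=-3]  = -42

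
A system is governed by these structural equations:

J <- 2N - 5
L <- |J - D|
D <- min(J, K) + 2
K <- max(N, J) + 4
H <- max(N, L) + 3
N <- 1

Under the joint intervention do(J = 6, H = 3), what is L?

2

Setting J = 6, H = 3 by intervention discards those variables' equations.
K = max(N, J) + 4  [with N=1, J=6]  = 10
D = min(J, K) + 2  [with J=6, K=10]  = 8
L = |J - D|  [with J=6, D=8]  = 2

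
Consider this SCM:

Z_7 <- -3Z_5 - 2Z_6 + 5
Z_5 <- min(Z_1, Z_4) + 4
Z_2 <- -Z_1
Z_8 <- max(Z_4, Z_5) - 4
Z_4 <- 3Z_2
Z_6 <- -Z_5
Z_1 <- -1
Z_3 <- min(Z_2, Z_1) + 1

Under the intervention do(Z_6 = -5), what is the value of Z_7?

6

Intervening sets Z_6 = -5 and removes its equation (Z_6 <- -Z_5).
Z_2 = -Z_1  [with Z_1=-1]  = 1
Z_4 = 3Z_2  [with Z_2=1]  = 3
Z_5 = min(Z_1, Z_4) + 4  [with Z_1=-1, Z_4=3]  = 3
Z_7 = -3Z_5 - 2Z_6 + 5  [with Z_5=3, Z_6=-5]  = 6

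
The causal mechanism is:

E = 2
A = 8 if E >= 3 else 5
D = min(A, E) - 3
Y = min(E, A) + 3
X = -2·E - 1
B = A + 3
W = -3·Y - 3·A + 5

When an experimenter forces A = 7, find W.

-31

Under do(A=7), the mechanism A = 8 if E >= 3 else 5 is discarded; A is fixed at 7.
Y = min(E, A) + 3  [with E=2, A=7]  = 5
W = -3·Y - 3·A + 5  [with Y=5, A=7]  = -31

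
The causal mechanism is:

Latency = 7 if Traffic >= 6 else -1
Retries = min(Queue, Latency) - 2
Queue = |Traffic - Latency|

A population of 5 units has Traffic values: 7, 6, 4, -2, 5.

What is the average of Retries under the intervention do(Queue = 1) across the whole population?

do(Queue=1) breaks Queue's dependence on Traffic. With Queue=1 fixed, Retries across the units is -1, -1, -3, -3, -3, mean -2.2.

-2.2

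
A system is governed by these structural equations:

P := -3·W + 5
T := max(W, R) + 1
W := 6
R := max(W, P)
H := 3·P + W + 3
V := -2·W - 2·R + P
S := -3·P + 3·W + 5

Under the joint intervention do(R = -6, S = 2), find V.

The joint intervention fixes R = -6, S = 2, removing each variable's own equation.
P = -3·W + 5  [with W=6]  = -13
V = -2·W - 2·R + P  [with W=6, R=-6, P=-13]  = -13

-13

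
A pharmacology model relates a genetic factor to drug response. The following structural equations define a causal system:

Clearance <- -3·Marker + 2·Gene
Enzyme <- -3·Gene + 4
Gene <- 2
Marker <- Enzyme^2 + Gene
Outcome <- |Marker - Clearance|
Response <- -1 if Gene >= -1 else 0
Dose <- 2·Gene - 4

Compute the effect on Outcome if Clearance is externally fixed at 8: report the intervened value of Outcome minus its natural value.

Intervening sets Clearance = 8 and removes its equation (Clearance <- -3·Marker + 2·Gene).
Enzyme = -3·Gene + 4  [with Gene=2]  = -2
Marker = Enzyme^2 + Gene  [with Enzyme=-2, Gene=2]  = 6
Outcome = |Marker - Clearance|  [with Marker=6, Clearance=8]  = 2
Without intervention: Enzyme = -3·Gene + 4  [with Gene=2]  = -2; Marker = Enzyme^2 + Gene  [with Enzyme=-2, Gene=2]  = 6; Clearance = -3·Marker + 2·Gene  [with Marker=6, Gene=2]  = -14; Outcome = |Marker - Clearance|  [with Marker=6, Clearance=-14]  = 20.
Change = 2 − 20 = -18.

-18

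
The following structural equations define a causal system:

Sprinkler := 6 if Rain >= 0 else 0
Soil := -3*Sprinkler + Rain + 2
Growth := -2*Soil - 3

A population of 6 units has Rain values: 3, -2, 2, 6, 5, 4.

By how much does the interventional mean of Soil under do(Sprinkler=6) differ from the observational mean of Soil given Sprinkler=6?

The intervention sets Sprinkler=6 in all 6 units regardless of Rain. Recomputing Soil per unit gives -13, -18, -14, -10, -11, -12; average -13.
Observing Sprinkler=6 restricts to units where Sprinkler's equation naturally yields 6: Rain ∈ {3, 2, 6, 5, 4}. In that subpopulation Soil = -13, -14, -10, -11, -12, mean -12.
Difference = -13 − (-12) = -1.

-1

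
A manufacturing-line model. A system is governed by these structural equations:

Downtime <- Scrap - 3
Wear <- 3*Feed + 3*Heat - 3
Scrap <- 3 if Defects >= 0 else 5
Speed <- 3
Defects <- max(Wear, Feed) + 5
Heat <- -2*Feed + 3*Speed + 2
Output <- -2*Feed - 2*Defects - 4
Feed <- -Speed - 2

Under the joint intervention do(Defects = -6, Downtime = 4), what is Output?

18

Setting Defects = -6, Downtime = 4 by intervention discards those variables' equations.
Feed = -Speed - 2  [with Speed=3]  = -5
Output = -2*Feed - 2*Defects - 4  [with Feed=-5, Defects=-6]  = 18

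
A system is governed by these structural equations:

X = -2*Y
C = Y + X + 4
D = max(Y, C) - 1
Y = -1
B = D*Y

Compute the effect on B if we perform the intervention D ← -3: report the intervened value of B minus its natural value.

Intervening sets D = -3 and removes its equation (D = max(Y, C) - 1).
B = D*Y  [with D=-3, Y=-1]  = 3
Without intervention: X = -2*Y  [with Y=-1]  = 2; C = Y + X + 4  [with Y=-1, X=2]  = 5; D = max(Y, C) - 1  [with Y=-1, C=5]  = 4; B = D*Y  [with D=4, Y=-1]  = -4.
Change = 3 − (-4) = 7.

7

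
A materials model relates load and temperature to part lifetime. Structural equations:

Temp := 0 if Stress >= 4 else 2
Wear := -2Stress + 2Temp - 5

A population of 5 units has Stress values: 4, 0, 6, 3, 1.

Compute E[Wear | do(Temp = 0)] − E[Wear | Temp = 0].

4.4

Every unit gets Temp=0 under the intervention. Wear values become -13, -5, -17, -11, -7; E[Wear|do(Temp=0)] = -10.6.
Observing Temp=0 restricts to units where Temp's equation naturally yields 0: Stress ∈ {4, 6}. In that subpopulation Wear = -13, -17, mean -15.
Difference = -10.6 − (-15) = 4.4.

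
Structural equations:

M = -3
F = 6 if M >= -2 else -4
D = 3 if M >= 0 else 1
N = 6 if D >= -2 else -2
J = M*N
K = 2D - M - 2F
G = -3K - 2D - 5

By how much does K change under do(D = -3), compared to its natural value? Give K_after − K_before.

The intervention breaks the incoming arrows to D: D = 3 if M >= 0 else 1 no longer applies, and D = -3.
F = 6 if M >= -2 else -4  [with M=-3]  = -4
K = 2D - M - 2F  [with D=-3, M=-3, F=-4]  = 5
Without intervention: F = 6 if M >= -2 else -4  [with M=-3]  = -4; D = 3 if M >= 0 else 1  [with M=-3]  = 1; K = 2D - M - 2F  [with D=1, M=-3, F=-4]  = 13.
Change = 5 − 13 = -8.

-8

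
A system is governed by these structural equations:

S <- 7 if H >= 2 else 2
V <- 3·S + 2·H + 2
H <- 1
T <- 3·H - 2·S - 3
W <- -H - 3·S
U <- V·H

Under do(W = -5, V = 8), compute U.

8

The joint intervention fixes W = -5, V = 8, removing each variable's own equation.
U = V·H  [with V=8, H=1]  = 8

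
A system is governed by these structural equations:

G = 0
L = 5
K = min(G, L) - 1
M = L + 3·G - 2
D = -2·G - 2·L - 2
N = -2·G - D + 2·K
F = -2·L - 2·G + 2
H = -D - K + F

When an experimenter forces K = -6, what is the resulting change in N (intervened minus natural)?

-10

The intervention breaks the incoming arrows to K: K = min(G, L) - 1 no longer applies, and K = -6.
D = -2·G - 2·L - 2  [with G=0, L=5]  = -12
N = -2·G - D + 2·K  [with G=0, D=-12, K=-6]  = 0
Without intervention: K = min(G, L) - 1  [with G=0, L=5]  = -1; D = -2·G - 2·L - 2  [with G=0, L=5]  = -12; N = -2·G - D + 2·K  [with G=0, D=-12, K=-1]  = 10.
Change = 0 − 10 = -10.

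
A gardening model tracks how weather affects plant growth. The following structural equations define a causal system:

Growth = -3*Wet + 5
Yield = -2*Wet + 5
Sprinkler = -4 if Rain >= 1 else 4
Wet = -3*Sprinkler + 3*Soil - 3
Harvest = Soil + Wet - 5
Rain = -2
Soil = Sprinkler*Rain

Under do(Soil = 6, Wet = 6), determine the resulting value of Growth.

Setting Soil = 6, Wet = 6 by intervention discards those variables' equations.
Growth = -3*Wet + 5  [with Wet=6]  = -13

-13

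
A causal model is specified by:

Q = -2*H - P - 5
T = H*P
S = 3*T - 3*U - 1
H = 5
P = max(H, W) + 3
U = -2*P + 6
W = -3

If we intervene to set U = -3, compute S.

Intervening sets U = -3 and removes its equation (U = -2*P + 6).
P = max(H, W) + 3  [with H=5, W=-3]  = 8
T = H*P  [with H=5, P=8]  = 40
S = 3*T - 3*U - 1  [with T=40, U=-3]  = 128

128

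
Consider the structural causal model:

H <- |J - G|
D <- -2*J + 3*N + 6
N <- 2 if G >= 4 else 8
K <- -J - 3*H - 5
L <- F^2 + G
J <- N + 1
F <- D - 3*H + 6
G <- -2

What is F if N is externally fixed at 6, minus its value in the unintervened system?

Under do(N=6), the mechanism N <- 2 if G >= 4 else 8 is discarded; N is fixed at 6.
J = N + 1  [with N=6]  = 7
D = -2*J + 3*N + 6  [with J=7, N=6]  = 10
H = |J - G|  [with J=7, G=-2]  = 9
F = D - 3*H + 6  [with D=10, H=9]  = -11
Without intervention: N = 2 if G >= 4 else 8  [with G=-2]  = 8; J = N + 1  [with N=8]  = 9; D = -2*J + 3*N + 6  [with J=9, N=8]  = 12; H = |J - G|  [with J=9, G=-2]  = 11; F = D - 3*H + 6  [with D=12, H=11]  = -15.
Change = -11 − (-15) = 4.

4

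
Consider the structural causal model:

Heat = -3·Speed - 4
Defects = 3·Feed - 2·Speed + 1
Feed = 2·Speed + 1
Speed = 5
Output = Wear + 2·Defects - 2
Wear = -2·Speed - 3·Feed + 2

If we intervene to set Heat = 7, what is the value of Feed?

11

Under do(Heat=7), the mechanism Heat = -3·Speed - 4 is discarded; Heat is fixed at 7.
Since Feed is not a descendant of the intervened variable, it is unaffected.
Feed = 2·Speed + 1  [with Speed=5]  = 11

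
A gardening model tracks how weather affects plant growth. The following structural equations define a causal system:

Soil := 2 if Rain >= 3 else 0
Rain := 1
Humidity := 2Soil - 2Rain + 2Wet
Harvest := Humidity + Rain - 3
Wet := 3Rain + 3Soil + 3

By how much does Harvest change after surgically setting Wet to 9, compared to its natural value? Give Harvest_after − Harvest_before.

do(Wet=9) replaces the equation Wet := 3Rain + 3Soil + 3 with the constant Wet = 9.
Soil = 2 if Rain >= 3 else 0  [with Rain=1]  = 0
Humidity = 2Soil - 2Rain + 2Wet  [with Soil=0, Rain=1, Wet=9]  = 16
Harvest = Humidity + Rain - 3  [with Humidity=16, Rain=1]  = 14
Without intervention: Soil = 2 if Rain >= 3 else 0  [with Rain=1]  = 0; Wet = 3Rain + 3Soil + 3  [with Rain=1, Soil=0]  = 6; Humidity = 2Soil - 2Rain + 2Wet  [with Soil=0, Rain=1, Wet=6]  = 10; Harvest = Humidity + Rain - 3  [with Humidity=10, Rain=1]  = 8.
Change = 14 − 8 = 6.

6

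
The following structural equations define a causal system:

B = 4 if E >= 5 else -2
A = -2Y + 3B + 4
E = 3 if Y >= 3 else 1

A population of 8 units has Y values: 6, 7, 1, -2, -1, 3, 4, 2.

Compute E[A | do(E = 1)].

Under do(E=1), E's equation is replaced by E=1 for every unit. Per-unit A: -14, -16, -4, 2, 0, -8, -10, -6. Mean = -7.

-7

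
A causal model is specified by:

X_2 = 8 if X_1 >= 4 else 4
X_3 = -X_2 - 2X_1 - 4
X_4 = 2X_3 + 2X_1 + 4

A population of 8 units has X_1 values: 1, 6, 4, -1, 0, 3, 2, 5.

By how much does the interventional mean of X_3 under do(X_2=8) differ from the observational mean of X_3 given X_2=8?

5

do(X_2=8) breaks X_2's dependence on X_1. With X_2=8 fixed, X_3 across the units is -14, -24, -20, -10, -12, -18, -16, -22, mean -17.
Observing X_2=8 restricts to units where X_2's equation naturally yields 8: X_1 ∈ {6, 4, 5}. In that subpopulation X_3 = -24, -20, -22, mean -22.
Difference = -17 − (-22) = 5.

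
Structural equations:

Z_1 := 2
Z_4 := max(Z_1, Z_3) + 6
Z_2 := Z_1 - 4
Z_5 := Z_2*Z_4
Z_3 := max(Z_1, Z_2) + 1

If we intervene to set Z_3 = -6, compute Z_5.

-16

do(Z_3=-6) replaces the equation Z_3 := max(Z_1, Z_2) + 1 with the constant Z_3 = -6.
Z_2 = Z_1 - 4  [with Z_1=2]  = -2
Z_4 = max(Z_1, Z_3) + 6  [with Z_1=2, Z_3=-6]  = 8
Z_5 = Z_2*Z_4  [with Z_2=-2, Z_4=8]  = -16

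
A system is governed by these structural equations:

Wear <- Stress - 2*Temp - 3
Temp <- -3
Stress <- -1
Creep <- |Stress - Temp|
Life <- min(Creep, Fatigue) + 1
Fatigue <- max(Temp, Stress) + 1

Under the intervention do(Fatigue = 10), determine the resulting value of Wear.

The intervention breaks the incoming arrows to Fatigue: Fatigue <- max(Temp, Stress) + 1 no longer applies, and Fatigue = 10.
Since Wear is not a descendant of the intervened variable, it is unaffected.
Wear = Stress - 2*Temp - 3  [with Stress=-1, Temp=-3]  = 2

2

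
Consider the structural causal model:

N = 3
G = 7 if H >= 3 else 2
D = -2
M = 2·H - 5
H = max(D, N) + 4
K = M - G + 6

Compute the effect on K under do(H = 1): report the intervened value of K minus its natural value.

-7

The intervention breaks the incoming arrows to H: H = max(D, N) + 4 no longer applies, and H = 1.
M = 2·H - 5  [with H=1]  = -3
G = 7 if H >= 3 else 2  [with H=1]  = 2
K = M - G + 6  [with M=-3, G=2]  = 1
Without intervention: H = max(D, N) + 4  [with D=-2, N=3]  = 7; M = 2·H - 5  [with H=7]  = 9; G = 7 if H >= 3 else 2  [with H=7]  = 7; K = M - G + 6  [with M=9, G=7]  = 8.
Change = 1 − 8 = -7.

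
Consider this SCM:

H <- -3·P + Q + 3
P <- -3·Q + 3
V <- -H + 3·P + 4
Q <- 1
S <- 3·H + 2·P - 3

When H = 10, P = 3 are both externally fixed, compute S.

33

The joint intervention fixes H = 10, P = 3, removing each variable's own equation.
S = 3·H + 2·P - 3  [with H=10, P=3]  = 33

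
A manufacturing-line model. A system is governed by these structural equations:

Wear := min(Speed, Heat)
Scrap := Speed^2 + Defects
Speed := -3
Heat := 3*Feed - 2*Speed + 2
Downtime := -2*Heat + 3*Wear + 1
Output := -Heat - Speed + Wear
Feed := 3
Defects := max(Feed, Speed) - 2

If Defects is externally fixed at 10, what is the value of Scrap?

The intervention breaks the incoming arrows to Defects: Defects := max(Feed, Speed) - 2 no longer applies, and Defects = 10.
Scrap = Speed^2 + Defects  [with Speed=-3, Defects=10]  = 19

19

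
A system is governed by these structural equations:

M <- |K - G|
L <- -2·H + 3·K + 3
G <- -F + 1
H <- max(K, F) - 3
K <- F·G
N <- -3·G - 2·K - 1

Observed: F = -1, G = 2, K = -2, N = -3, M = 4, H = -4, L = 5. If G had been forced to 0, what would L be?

Under do(G=0), the mechanism G <- -F + 1 is discarded; G is fixed at 0.
K = F·G  [with F=-1, G=0]  = 0
H = max(K, F) - 3  [with K=0, F=-1]  = -3
L = -2·H + 3·K + 3  [with H=-3, K=0]  = 9

9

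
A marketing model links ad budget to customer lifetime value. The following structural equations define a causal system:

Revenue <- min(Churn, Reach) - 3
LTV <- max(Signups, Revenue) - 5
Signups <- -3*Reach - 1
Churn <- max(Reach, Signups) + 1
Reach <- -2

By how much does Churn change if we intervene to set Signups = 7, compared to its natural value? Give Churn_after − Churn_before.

The intervention breaks the incoming arrows to Signups: Signups <- -3*Reach - 1 no longer applies, and Signups = 7.
Churn = max(Reach, Signups) + 1  [with Reach=-2, Signups=7]  = 8
Without intervention: Signups = -3*Reach - 1  [with Reach=-2]  = 5; Churn = max(Reach, Signups) + 1  [with Reach=-2, Signups=5]  = 6.
Change = 8 − 6 = 2.

2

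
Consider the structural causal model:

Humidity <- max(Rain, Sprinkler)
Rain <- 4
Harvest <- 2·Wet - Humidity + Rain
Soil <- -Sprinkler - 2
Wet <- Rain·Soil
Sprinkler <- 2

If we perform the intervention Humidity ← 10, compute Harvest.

The intervention breaks the incoming arrows to Humidity: Humidity <- max(Rain, Sprinkler) no longer applies, and Humidity = 10.
Soil = -Sprinkler - 2  [with Sprinkler=2]  = -4
Wet = Rain·Soil  [with Rain=4, Soil=-4]  = -16
Harvest = 2·Wet - Humidity + Rain  [with Wet=-16, Humidity=10, Rain=4]  = -38

-38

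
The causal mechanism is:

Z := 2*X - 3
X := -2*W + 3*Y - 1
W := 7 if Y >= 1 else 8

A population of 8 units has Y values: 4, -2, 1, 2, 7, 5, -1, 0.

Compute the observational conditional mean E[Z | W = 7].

Observing W=7 restricts to units where W's equation naturally yields 7: Y ∈ {4, 1, 2, 7, 5}. In that subpopulation Z = -9, -27, -21, 9, -3, mean -10.2.

-10.2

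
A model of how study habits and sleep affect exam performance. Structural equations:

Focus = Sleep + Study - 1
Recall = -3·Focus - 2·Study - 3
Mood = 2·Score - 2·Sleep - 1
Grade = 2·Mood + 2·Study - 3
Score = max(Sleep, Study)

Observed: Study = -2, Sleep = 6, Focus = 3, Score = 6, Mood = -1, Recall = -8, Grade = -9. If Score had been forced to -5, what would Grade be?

-53

The intervention breaks the incoming arrows to Score: Score = max(Sleep, Study) no longer applies, and Score = -5.
Mood = 2·Score - 2·Sleep - 1  [with Score=-5, Sleep=6]  = -23
Grade = 2·Mood + 2·Study - 3  [with Mood=-23, Study=-2]  = -53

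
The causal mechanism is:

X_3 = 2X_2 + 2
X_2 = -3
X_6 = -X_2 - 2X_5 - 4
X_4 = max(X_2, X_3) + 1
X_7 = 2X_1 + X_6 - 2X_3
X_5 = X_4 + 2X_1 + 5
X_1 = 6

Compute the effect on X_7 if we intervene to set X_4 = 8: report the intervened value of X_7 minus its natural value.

The intervention breaks the incoming arrows to X_4: X_4 = max(X_2, X_3) + 1 no longer applies, and X_4 = 8.
X_3 = 2X_2 + 2  [with X_2=-3]  = -4
X_5 = X_4 + 2X_1 + 5  [with X_4=8, X_1=6]  = 25
X_6 = -X_2 - 2X_5 - 4  [with X_2=-3, X_5=25]  = -51
X_7 = 2X_1 + X_6 - 2X_3  [with X_1=6, X_6=-51, X_3=-4]  = -31
Without intervention: X_3 = 2X_2 + 2  [with X_2=-3]  = -4; X_4 = max(X_2, X_3) + 1  [with X_2=-3, X_3=-4]  = -2; X_5 = X_4 + 2X_1 + 5  [with X_4=-2, X_1=6]  = 15; X_6 = -X_2 - 2X_5 - 4  [with X_2=-3, X_5=15]  = -31; X_7 = 2X_1 + X_6 - 2X_3  [with X_1=6, X_6=-31, X_3=-4]  = -11.
Change = -31 − (-11) = -20.

-20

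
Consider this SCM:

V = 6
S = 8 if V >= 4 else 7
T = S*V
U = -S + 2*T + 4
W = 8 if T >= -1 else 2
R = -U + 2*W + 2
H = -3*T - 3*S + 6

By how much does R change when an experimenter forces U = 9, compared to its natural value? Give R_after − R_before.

Under do(U=9), the mechanism U = -S + 2*T + 4 is discarded; U is fixed at 9.
S = 8 if V >= 4 else 7  [with V=6]  = 8
T = S*V  [with S=8, V=6]  = 48
W = 8 if T >= -1 else 2  [with T=48]  = 8
R = -U + 2*W + 2  [with U=9, W=8]  = 9
Without intervention: S = 8 if V >= 4 else 7  [with V=6]  = 8; T = S*V  [with S=8, V=6]  = 48; U = -S + 2*T + 4  [with S=8, T=48]  = 92; W = 8 if T >= -1 else 2  [with T=48]  = 8; R = -U + 2*W + 2  [with U=92, W=8]  = -74.
Change = 9 − (-74) = 83.

83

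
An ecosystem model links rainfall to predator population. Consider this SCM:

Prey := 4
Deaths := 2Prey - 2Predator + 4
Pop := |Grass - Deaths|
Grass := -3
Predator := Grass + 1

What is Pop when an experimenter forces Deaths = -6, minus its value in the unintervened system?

-16

Intervening sets Deaths = -6 and removes its equation (Deaths := 2Prey - 2Predator + 4).
Pop = |Grass - Deaths|  [with Grass=-3, Deaths=-6]  = 3
Without intervention: Predator = Grass + 1  [with Grass=-3]  = -2; Deaths = 2Prey - 2Predator + 4  [with Prey=4, Predator=-2]  = 16; Pop = |Grass - Deaths|  [with Grass=-3, Deaths=16]  = 19.
Change = 3 − 19 = -16.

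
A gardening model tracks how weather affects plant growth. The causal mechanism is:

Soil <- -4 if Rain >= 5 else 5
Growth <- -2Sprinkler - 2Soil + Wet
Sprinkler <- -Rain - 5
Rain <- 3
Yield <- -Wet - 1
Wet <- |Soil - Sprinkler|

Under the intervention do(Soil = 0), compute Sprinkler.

Under do(Soil=0), the mechanism Soil <- -4 if Rain >= 5 else 5 is discarded; Soil is fixed at 0.
Since Sprinkler is not a descendant of the intervened variable, it is unaffected.
Sprinkler = -Rain - 5  [with Rain=3]  = -8

-8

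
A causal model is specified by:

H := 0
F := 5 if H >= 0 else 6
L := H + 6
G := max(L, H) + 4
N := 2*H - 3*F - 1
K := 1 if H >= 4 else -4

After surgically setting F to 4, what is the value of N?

do(F=4) replaces the equation F := 5 if H >= 0 else 6 with the constant F = 4.
N = 2*H - 3*F - 1  [with H=0, F=4]  = -13

-13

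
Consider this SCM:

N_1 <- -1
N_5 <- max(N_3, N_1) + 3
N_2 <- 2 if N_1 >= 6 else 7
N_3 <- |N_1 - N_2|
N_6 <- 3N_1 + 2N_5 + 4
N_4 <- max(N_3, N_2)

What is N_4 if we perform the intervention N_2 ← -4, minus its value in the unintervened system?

-5

Under do(N_2=-4), the mechanism N_2 <- 2 if N_1 >= 6 else 7 is discarded; N_2 is fixed at -4.
N_3 = |N_1 - N_2|  [with N_1=-1, N_2=-4]  = 3
N_4 = max(N_3, N_2)  [with N_3=3, N_2=-4]  = 3
Without intervention: N_2 = 2 if N_1 >= 6 else 7  [with N_1=-1]  = 7; N_3 = |N_1 - N_2|  [with N_1=-1, N_2=7]  = 8; N_4 = max(N_3, N_2)  [with N_3=8, N_2=7]  = 8.
Change = 3 − 8 = -5.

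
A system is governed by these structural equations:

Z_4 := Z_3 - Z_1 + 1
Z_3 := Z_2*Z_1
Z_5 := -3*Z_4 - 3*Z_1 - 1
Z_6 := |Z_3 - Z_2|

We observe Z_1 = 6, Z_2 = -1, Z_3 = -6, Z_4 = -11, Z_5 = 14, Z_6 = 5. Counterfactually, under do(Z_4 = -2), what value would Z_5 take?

-13

Intervening sets Z_4 = -2 and removes its equation (Z_4 := Z_3 - Z_1 + 1).
Z_5 = -3*Z_4 - 3*Z_1 - 1  [with Z_4=-2, Z_1=6]  = -13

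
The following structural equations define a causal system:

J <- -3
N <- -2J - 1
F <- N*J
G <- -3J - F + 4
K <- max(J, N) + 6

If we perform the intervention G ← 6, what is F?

-15

Under do(G=6), the mechanism G <- -3J - F + 4 is discarded; G is fixed at 6.
Since F is not a descendant of the intervened variable, it is unaffected.
N = -2J - 1  [with J=-3]  = 5
F = N*J  [with N=5, J=-3]  = -15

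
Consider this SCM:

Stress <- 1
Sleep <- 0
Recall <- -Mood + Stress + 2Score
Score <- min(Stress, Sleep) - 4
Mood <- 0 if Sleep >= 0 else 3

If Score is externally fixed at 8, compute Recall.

17

do(Score=8) replaces the equation Score <- min(Stress, Sleep) - 4 with the constant Score = 8.
Mood = 0 if Sleep >= 0 else 3  [with Sleep=0]  = 0
Recall = -Mood + Stress + 2Score  [with Mood=0, Stress=1, Score=8]  = 17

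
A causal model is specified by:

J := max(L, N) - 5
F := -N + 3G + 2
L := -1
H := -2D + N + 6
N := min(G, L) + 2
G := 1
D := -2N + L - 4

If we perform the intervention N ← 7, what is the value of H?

The intervention breaks the incoming arrows to N: N := min(G, L) + 2 no longer applies, and N = 7.
D = -2N + L - 4  [with N=7, L=-1]  = -19
H = -2D + N + 6  [with D=-19, N=7]  = 51

51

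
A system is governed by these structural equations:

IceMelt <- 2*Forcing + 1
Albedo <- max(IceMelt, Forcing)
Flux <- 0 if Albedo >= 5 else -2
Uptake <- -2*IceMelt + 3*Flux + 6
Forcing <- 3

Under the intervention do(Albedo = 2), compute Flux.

-2

The intervention breaks the incoming arrows to Albedo: Albedo <- max(IceMelt, Forcing) no longer applies, and Albedo = 2.
Flux = 0 if Albedo >= 5 else -2  [with Albedo=2]  = -2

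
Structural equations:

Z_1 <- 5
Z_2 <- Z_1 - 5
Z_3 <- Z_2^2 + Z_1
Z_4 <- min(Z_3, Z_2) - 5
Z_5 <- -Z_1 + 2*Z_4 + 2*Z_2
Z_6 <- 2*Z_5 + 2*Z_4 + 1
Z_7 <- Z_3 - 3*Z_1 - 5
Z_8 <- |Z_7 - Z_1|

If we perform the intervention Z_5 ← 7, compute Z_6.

The intervention breaks the incoming arrows to Z_5: Z_5 <- -Z_1 + 2*Z_4 + 2*Z_2 no longer applies, and Z_5 = 7.
Z_2 = Z_1 - 5  [with Z_1=5]  = 0
Z_3 = Z_2^2 + Z_1  [with Z_2=0, Z_1=5]  = 5
Z_4 = min(Z_3, Z_2) - 5  [with Z_3=5, Z_2=0]  = -5
Z_6 = 2*Z_5 + 2*Z_4 + 1  [with Z_5=7, Z_4=-5]  = 5

5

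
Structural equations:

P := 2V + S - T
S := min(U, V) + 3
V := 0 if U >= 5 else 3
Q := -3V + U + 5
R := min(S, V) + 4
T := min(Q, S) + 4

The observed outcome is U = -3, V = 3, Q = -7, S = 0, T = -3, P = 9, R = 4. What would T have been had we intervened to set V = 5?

-9

do(V=5) replaces the equation V := 0 if U >= 5 else 3 with the constant V = 5.
Q = -3V + U + 5  [with V=5, U=-3]  = -13
S = min(U, V) + 3  [with U=-3, V=5]  = 0
T = min(Q, S) + 4  [with Q=-13, S=0]  = -9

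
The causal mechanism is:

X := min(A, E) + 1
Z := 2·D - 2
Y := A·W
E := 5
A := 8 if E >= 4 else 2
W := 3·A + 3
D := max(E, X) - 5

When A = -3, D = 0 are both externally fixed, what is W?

-6

The joint intervention fixes A = -3, D = 0, removing each variable's own equation.
W = 3·A + 3  [with A=-3]  = -6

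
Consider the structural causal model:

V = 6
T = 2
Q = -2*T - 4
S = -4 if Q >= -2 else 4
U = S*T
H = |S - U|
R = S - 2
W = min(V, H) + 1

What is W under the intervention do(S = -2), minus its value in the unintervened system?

-2

do(S=-2) replaces the equation S = -4 if Q >= -2 else 4 with the constant S = -2.
U = S*T  [with S=-2, T=2]  = -4
H = |S - U|  [with S=-2, U=-4]  = 2
W = min(V, H) + 1  [with V=6, H=2]  = 3
Without intervention: Q = -2*T - 4  [with T=2]  = -8; S = -4 if Q >= -2 else 4  [with Q=-8]  = 4; U = S*T  [with S=4, T=2]  = 8; H = |S - U|  [with S=4, U=8]  = 4; W = min(V, H) + 1  [with V=6, H=4]  = 5.
Change = 3 − 5 = -2.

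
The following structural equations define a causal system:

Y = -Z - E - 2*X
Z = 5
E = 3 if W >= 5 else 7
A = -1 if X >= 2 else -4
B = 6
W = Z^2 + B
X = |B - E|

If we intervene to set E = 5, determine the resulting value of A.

Under do(E=5), the mechanism E = 3 if W >= 5 else 7 is discarded; E is fixed at 5.
X = |B - E|  [with B=6, E=5]  = 1
A = -1 if X >= 2 else -4  [with X=1]  = -4

-4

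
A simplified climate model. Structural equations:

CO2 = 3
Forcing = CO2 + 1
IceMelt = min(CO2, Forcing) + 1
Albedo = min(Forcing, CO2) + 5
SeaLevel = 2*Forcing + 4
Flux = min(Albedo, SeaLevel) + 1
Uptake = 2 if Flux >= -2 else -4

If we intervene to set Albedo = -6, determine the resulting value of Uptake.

The intervention breaks the incoming arrows to Albedo: Albedo = min(Forcing, CO2) + 5 no longer applies, and Albedo = -6.
Forcing = CO2 + 1  [with CO2=3]  = 4
SeaLevel = 2*Forcing + 4  [with Forcing=4]  = 12
Flux = min(Albedo, SeaLevel) + 1  [with Albedo=-6, SeaLevel=12]  = -5
Uptake = 2 if Flux >= -2 else -4  [with Flux=-5]  = -4

-4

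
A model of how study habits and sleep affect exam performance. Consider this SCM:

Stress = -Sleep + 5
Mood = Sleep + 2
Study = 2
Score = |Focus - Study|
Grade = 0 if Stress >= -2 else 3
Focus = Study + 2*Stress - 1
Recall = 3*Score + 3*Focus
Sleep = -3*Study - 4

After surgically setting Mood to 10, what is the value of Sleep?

-10

do(Mood=10) replaces the equation Mood = Sleep + 2 with the constant Mood = 10.
Sleep is not downstream of the intervention, so its value is determined by the original equations.
Sleep = -3*Study - 4  [with Study=2]  = -10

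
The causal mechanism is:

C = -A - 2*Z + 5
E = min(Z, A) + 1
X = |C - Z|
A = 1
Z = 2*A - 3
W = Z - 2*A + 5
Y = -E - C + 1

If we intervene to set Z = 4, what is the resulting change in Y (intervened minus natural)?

8

Under do(Z=4), the mechanism Z = 2*A - 3 is discarded; Z is fixed at 4.
C = -A - 2*Z + 5  [with A=1, Z=4]  = -4
E = min(Z, A) + 1  [with Z=4, A=1]  = 2
Y = -E - C + 1  [with E=2, C=-4]  = 3
Without intervention: Z = 2*A - 3  [with A=1]  = -1; C = -A - 2*Z + 5  [with A=1, Z=-1]  = 6; E = min(Z, A) + 1  [with Z=-1, A=1]  = 0; Y = -E - C + 1  [with E=0, C=6]  = -5.
Change = 3 − (-5) = 8.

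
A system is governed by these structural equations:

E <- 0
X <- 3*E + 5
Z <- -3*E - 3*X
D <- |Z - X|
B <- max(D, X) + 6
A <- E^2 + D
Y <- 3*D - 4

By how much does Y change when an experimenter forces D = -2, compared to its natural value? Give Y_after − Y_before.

The intervention breaks the incoming arrows to D: D <- |Z - X| no longer applies, and D = -2.
Y = 3*D - 4  [with D=-2]  = -10
Without intervention: X = 3*E + 5  [with E=0]  = 5; Z = -3*E - 3*X  [with E=0, X=5]  = -15; D = |Z - X|  [with Z=-15, X=5]  = 20; Y = 3*D - 4  [with D=20]  = 56.
Change = -10 − 56 = -66.

-66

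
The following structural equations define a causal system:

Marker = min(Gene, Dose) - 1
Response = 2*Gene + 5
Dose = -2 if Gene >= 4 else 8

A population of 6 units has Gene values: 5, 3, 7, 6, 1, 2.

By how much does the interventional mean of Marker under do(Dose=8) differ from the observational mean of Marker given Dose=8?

Every unit gets Dose=8 under the intervention. Marker values become 4, 2, 6, 5, 0, 1; E[Marker|do(Dose=8)] = 3.
Conditioning on Dose=8 selects the 3 unit(s) with Gene ∈ {3, 1, 2}. Their Marker values: 2, 0, 1. Mean = 1.
Difference = 3 − 1 = 2.

2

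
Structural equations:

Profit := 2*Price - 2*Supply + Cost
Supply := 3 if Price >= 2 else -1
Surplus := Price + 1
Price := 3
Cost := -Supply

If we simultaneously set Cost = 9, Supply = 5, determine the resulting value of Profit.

The joint intervention fixes Cost = 9, Supply = 5, removing each variable's own equation.
Profit = 2*Price - 2*Supply + Cost  [with Price=3, Supply=5, Cost=9]  = 5

5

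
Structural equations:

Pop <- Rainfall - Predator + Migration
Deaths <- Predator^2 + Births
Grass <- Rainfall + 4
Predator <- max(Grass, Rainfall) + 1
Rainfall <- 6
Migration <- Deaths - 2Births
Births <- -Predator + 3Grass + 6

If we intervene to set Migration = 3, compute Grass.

10

do(Migration=3) replaces the equation Migration <- Deaths - 2Births with the constant Migration = 3.
Grass is not downstream of the intervention, so its value is determined by the original equations.
Grass = Rainfall + 4  [with Rainfall=6]  = 10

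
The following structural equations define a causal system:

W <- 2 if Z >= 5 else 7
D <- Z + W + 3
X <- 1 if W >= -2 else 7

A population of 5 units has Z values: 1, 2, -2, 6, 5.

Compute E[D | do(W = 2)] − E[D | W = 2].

-3.1

Every unit gets W=2 under the intervention. D values become 6, 7, 3, 11, 10; E[D|do(W=2)] = 7.4.
E[D|W=2] averages over only the 2 units with W=2 (Z = 6, 5): D = 11, 10, mean 10.5.
Difference = 7.4 − 10.5 = -3.1.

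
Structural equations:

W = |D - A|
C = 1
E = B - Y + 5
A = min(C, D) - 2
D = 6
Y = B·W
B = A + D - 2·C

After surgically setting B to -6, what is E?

41

The intervention breaks the incoming arrows to B: B = A + D - 2·C no longer applies, and B = -6.
A = min(C, D) - 2  [with C=1, D=6]  = -1
W = |D - A|  [with D=6, A=-1]  = 7
Y = B·W  [with B=-6, W=7]  = -42
E = B - Y + 5  [with B=-6, Y=-42]  = 41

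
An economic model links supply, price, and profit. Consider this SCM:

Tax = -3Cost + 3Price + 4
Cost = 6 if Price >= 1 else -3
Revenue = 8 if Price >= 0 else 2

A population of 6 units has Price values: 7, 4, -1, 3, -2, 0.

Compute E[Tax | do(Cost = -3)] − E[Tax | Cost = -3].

Under do(Cost=-3), Cost's equation is replaced by Cost=-3 for every unit. Per-unit Tax: 34, 25, 10, 22, 7, 13. Mean = 18.5.
Conditioning on Cost=-3 selects the 3 unit(s) with Price ∈ {-1, -2, 0}. Their Tax values: 10, 7, 13. Mean = 10.
Difference = 18.5 − 10 = 8.5.

8.5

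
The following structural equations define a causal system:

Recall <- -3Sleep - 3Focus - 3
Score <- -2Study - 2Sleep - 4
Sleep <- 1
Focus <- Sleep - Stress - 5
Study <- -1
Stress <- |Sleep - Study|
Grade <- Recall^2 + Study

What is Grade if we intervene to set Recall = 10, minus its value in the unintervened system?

-44

Intervening sets Recall = 10 and removes its equation (Recall <- -3Sleep - 3Focus - 3).
Grade = Recall^2 + Study  [with Recall=10, Study=-1]  = 99
Without intervention: Stress = |Sleep - Study|  [with Sleep=1, Study=-1]  = 2; Focus = Sleep - Stress - 5  [with Sleep=1, Stress=2]  = -6; Recall = -3Sleep - 3Focus - 3  [with Sleep=1, Focus=-6]  = 12; Grade = Recall^2 + Study  [with Recall=12, Study=-1]  = 143.
Change = 99 − 143 = -44.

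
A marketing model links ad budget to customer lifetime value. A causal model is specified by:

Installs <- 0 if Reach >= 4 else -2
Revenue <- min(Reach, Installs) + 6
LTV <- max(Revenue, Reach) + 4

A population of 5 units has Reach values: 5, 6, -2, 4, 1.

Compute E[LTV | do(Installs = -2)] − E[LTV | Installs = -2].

0.6

Under do(Installs=-2), Installs's equation is replaced by Installs=-2 for every unit. Per-unit LTV: 9, 10, 8, 8, 8. Mean = 8.6.
Conditioning on Installs=-2 selects the 2 unit(s) with Reach ∈ {-2, 1}. Their LTV values: 8, 8. Mean = 8.
Difference = 8.6 − 8 = 0.6.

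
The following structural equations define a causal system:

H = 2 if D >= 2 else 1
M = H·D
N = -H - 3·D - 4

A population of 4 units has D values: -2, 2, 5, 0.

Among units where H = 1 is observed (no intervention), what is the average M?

-1

Conditioning on H=1 selects the 2 unit(s) with D ∈ {-2, 0}. Their M values: -2, 0. Mean = -1.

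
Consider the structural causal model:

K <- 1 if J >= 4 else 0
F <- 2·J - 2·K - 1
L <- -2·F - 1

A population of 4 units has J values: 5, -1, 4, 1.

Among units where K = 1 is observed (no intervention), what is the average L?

Observing K=1 restricts to units where K's equation naturally yields 1: J ∈ {5, 4}. In that subpopulation L = -15, -11, mean -13.

-13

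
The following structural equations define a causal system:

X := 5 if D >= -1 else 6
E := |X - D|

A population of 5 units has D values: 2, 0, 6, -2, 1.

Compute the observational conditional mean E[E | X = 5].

E[E|X=5] averages over only the 4 units with X=5 (D = 2, 0, 6, 1): E = 3, 5, 1, 4, mean 3.25.

3.25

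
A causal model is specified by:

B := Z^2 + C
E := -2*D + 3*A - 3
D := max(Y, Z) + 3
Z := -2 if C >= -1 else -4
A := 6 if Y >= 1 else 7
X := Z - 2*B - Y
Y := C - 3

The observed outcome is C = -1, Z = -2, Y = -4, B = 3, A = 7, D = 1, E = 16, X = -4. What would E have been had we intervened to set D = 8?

2

Intervening sets D = 8 and removes its equation (D := max(Y, Z) + 3).
Y = C - 3  [with C=-1]  = -4
A = 6 if Y >= 1 else 7  [with Y=-4]  = 7
E = -2*D + 3*A - 3  [with D=8, A=7]  = 2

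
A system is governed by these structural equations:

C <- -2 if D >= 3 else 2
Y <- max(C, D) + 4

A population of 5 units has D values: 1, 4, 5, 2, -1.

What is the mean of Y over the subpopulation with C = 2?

6

Conditioning on C=2 selects the 3 unit(s) with D ∈ {1, 2, -1}. Their Y values: 6, 6, 6. Mean = 6.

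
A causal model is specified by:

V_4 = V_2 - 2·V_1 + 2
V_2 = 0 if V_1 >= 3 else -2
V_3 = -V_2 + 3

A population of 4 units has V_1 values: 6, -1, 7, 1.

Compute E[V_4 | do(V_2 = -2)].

-6.5

do(V_2=-2) breaks V_2's dependence on V_1. With V_2=-2 fixed, V_4 across the units is -12, 2, -14, -2, mean -6.5.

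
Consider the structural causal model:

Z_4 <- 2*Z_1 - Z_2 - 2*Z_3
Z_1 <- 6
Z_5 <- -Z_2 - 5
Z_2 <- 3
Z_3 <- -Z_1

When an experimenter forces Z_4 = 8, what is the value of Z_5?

Intervening sets Z_4 = 8 and removes its equation (Z_4 <- 2*Z_1 - Z_2 - 2*Z_3).
No directed path runs from Z_4 to Z_5, so Z_5 keeps its natural value.
Z_5 = -Z_2 - 5  [with Z_2=3]  = -8

-8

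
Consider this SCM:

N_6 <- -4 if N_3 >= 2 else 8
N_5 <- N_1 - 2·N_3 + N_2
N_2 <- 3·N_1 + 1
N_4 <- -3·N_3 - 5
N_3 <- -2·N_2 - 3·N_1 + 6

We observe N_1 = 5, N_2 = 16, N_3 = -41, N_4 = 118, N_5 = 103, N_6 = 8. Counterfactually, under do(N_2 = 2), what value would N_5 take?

do(N_2=2) replaces the equation N_2 <- 3·N_1 + 1 with the constant N_2 = 2.
N_3 = -2·N_2 - 3·N_1 + 6  [with N_2=2, N_1=5]  = -13
N_5 = N_1 - 2·N_3 + N_2  [with N_1=5, N_3=-13, N_2=2]  = 33

33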